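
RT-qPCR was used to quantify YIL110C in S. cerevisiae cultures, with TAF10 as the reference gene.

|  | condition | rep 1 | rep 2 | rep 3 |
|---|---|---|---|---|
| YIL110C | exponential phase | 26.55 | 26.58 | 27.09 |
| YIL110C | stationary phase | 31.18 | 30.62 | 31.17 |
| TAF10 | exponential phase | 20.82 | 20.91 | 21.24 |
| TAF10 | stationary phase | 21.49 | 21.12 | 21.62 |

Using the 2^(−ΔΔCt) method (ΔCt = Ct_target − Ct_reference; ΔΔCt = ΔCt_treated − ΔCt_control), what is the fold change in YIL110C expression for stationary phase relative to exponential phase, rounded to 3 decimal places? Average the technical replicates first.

0.070

Mean Ct: YIL110C exponential phase 26.740; YIL110C stationary phase 30.990; TAF10 exponential phase 20.990; TAF10 stationary phase 21.410
ΔCt(exponential phase) = 26.740 − 20.990 = 5.750
ΔCt(stationary phase) = 30.990 − 21.410 = 9.580
ΔΔCt = 9.580 − 5.750 = 3.830
Fold change = 2^(−3.830) = 0.0703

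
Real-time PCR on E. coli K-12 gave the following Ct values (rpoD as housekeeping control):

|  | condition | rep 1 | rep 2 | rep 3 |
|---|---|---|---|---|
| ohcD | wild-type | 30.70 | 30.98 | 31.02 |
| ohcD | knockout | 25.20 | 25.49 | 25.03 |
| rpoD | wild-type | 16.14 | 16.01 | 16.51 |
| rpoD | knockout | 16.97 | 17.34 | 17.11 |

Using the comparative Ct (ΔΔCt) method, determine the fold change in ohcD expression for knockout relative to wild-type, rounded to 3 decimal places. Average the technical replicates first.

Mean Ct: ohcD wild-type 30.900; ohcD knockout 25.240; rpoD wild-type 16.220; rpoD knockout 17.140
ΔCt(wild-type) = 30.900 − 16.220 = 14.680
ΔCt(knockout) = 25.240 − 17.140 = 8.100
ΔΔCt = 8.100 − 14.680 = -6.580
Fold change = 2^(−(-6.580)) = 2^6.580 = 95.6704

95.670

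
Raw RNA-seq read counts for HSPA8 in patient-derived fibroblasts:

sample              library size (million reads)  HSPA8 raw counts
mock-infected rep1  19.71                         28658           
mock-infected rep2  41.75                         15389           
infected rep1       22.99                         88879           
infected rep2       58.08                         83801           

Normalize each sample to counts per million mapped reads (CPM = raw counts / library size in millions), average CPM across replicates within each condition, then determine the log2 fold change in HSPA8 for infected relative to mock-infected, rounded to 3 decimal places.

1.542

CPM(mock-infected rep1) = 28658 / 19.71 = 1453.9827
CPM(mock-infected rep2) = 15389 / 41.75 = 368.5988
CPM(infected rep1) = 88879 / 22.99 = 3865.9852
CPM(infected rep2) = 83801 / 58.08 = 1442.8547
mean CPM(mock-infected) = 911.2908; mean CPM(infected) = 2654.4199
Fold change = 2654.4199 / 911.2908 = 2.91281
log2(2.91281) = 1.5424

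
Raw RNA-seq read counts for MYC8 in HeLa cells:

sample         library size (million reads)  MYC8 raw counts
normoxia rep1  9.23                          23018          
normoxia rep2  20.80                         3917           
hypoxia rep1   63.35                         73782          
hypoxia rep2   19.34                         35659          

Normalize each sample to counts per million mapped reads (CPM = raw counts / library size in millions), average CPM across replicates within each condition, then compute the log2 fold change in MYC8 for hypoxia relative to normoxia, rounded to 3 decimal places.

0.166

CPM(normoxia rep1) = 23018 / 9.23 = 2493.8245
CPM(normoxia rep2) = 3917 / 20.80 = 188.3173
CPM(hypoxia rep1) = 73782 / 63.35 = 1164.6725
CPM(hypoxia rep2) = 35659 / 19.34 = 1843.7952
mean CPM(normoxia) = 1341.0709; mean CPM(hypoxia) = 1504.2338
Fold change = 1504.2338 / 1341.0709 = 1.12167
log2(1.12167) = 0.1656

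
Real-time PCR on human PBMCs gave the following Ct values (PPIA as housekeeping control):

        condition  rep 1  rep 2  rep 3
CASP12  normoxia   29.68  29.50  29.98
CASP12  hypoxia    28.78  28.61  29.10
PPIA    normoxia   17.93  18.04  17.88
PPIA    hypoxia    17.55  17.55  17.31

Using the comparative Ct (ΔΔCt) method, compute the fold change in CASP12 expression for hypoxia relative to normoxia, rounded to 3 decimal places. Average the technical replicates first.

Mean Ct: CASP12 normoxia 29.720; CASP12 hypoxia 28.830; PPIA normoxia 17.950; PPIA hypoxia 17.470
ΔCt(normoxia) = 29.720 − 17.950 = 11.770
ΔCt(hypoxia) = 28.830 − 17.470 = 11.360
ΔΔCt = 11.360 − 11.770 = -0.410
Fold change = 2^(−(-0.410)) = 2^0.410 = 1.3287

1.329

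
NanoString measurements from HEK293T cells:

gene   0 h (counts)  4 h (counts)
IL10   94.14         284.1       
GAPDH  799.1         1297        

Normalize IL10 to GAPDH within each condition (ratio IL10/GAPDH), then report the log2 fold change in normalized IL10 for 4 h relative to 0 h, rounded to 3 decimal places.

IL10/GAPDH (0 h) = 94.14 / 799.1 = 0.11781
IL10/GAPDH (4 h) = 284.1 / 1297 = 0.21904
Fold change = 0.21904 / 0.11781 = 1.8593
log2(1.8593) = 0.8948

0.895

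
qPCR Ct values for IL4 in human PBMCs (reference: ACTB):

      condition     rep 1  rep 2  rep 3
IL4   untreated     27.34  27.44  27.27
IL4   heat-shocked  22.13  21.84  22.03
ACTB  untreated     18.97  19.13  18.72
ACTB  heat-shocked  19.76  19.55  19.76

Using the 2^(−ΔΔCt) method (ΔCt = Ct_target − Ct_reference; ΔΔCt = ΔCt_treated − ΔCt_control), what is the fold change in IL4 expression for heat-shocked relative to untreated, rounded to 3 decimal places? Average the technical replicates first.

Mean Ct: IL4 untreated 27.350; IL4 heat-shocked 22.000; ACTB untreated 18.940; ACTB heat-shocked 19.690
ΔCt(untreated) = 27.350 − 18.940 = 8.410
ΔCt(heat-shocked) = 22.000 − 19.690 = 2.310
ΔΔCt = 2.310 − 8.410 = -6.100
Fold change = 2^(−(-6.100)) = 2^6.100 = 68.5935

68.594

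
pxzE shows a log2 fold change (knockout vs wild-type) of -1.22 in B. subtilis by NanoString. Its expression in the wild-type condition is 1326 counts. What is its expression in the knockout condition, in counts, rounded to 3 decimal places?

Fold change = 2^(-1.22) = 0.4293
knockout expression = 1326 × 0.4293 = 569.229

569.229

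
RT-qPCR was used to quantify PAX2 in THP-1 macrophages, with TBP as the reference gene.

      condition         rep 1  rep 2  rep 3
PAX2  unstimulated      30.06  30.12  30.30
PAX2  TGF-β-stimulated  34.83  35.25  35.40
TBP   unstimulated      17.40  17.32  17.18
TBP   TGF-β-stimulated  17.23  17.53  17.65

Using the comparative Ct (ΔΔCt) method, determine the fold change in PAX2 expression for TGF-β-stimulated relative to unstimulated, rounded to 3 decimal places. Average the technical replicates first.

0.035

Mean Ct: PAX2 unstimulated 30.160; PAX2 TGF-β-stimulated 35.160; TBP unstimulated 17.300; TBP TGF-β-stimulated 17.470
ΔCt(unstimulated) = 30.160 − 17.300 = 12.860
ΔCt(TGF-β-stimulated) = 35.160 − 17.470 = 17.690
ΔΔCt = 17.690 − 12.860 = 4.830
Fold change = 2^(−4.830) = 0.0352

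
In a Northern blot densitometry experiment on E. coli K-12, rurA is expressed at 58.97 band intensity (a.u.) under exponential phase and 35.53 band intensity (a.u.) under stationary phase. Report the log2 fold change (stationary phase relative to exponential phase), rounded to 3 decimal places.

-0.731

Fold change = 35.53 / 58.97 = 0.6025
log2(0.6025) = -0.7309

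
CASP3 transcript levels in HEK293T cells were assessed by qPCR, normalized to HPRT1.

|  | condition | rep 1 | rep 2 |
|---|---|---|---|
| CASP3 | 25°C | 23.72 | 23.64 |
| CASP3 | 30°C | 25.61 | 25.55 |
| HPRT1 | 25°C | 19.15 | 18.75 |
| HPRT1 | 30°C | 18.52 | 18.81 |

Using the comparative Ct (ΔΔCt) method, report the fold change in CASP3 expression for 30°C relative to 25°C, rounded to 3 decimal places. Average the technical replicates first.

0.220

Mean Ct: CASP3 25°C 23.680; CASP3 30°C 25.580; HPRT1 25°C 18.950; HPRT1 30°C 18.665
ΔCt(25°C) = 23.680 − 18.950 = 4.730
ΔCt(30°C) = 25.580 − 18.665 = 6.915
ΔΔCt = 6.915 − 4.730 = 2.185
Fold change = 2^(−2.185) = 0.2199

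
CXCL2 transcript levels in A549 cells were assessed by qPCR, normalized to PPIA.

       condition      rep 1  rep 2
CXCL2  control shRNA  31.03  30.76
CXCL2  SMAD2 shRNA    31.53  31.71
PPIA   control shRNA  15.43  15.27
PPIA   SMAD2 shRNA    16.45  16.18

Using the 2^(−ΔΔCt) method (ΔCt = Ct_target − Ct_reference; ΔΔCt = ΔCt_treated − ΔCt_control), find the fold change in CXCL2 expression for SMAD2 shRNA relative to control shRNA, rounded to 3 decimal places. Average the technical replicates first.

1.181

Mean Ct: CXCL2 control shRNA 30.895; CXCL2 SMAD2 shRNA 31.620; PPIA control shRNA 15.350; PPIA SMAD2 shRNA 16.315
ΔCt(control shRNA) = 30.895 − 15.350 = 15.545
ΔCt(SMAD2 shRNA) = 31.620 − 16.315 = 15.305
ΔΔCt = 15.305 − 15.545 = -0.240
Fold change = 2^(−(-0.240)) = 2^0.240 = 1.1810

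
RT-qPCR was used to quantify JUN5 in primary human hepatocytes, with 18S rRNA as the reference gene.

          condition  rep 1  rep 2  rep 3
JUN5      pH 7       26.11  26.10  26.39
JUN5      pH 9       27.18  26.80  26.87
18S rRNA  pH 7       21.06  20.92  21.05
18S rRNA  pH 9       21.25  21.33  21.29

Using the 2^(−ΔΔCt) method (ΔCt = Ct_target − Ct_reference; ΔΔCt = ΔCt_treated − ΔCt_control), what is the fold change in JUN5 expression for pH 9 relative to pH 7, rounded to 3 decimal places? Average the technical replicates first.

0.722

Mean Ct: JUN5 pH 7 26.200; JUN5 pH 9 26.950; 18S rRNA pH 7 21.010; 18S rRNA pH 9 21.290
ΔCt(pH 7) = 26.200 − 21.010 = 5.190
ΔCt(pH 9) = 26.950 − 21.290 = 5.660
ΔΔCt = 5.660 − 5.190 = 0.470
Fold change = 2^(−0.470) = 0.7220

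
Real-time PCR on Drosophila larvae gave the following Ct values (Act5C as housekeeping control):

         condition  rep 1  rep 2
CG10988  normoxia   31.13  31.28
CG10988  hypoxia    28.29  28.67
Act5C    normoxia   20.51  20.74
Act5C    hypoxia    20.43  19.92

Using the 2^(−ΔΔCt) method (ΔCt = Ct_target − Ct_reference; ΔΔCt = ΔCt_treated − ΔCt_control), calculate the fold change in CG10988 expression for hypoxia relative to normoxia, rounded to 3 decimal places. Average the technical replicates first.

4.840

Mean Ct: CG10988 normoxia 31.205; CG10988 hypoxia 28.480; Act5C normoxia 20.625; Act5C hypoxia 20.175
ΔCt(normoxia) = 31.205 − 20.625 = 10.580
ΔCt(hypoxia) = 28.480 − 20.175 = 8.305
ΔΔCt = 8.305 − 10.580 = -2.275
Fold change = 2^(−(-2.275)) = 2^2.275 = 4.8400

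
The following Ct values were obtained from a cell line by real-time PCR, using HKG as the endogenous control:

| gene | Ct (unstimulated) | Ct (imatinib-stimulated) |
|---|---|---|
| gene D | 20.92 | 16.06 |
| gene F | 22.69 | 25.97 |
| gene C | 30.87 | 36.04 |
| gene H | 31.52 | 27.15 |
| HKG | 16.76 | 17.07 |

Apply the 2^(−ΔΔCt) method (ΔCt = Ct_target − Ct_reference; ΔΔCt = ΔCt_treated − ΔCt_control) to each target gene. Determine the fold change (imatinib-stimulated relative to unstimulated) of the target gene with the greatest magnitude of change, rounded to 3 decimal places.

36.002

gene D: ΔΔCt = (16.06−17.07) − (20.92−16.76) = -1.01 − 4.16 = -5.17; fold change = 2^5.17 = 36.002
gene F: ΔΔCt = (25.97−17.07) − (22.69−16.76) = 8.90 − 5.93 = 2.97; fold change = 2^-2.97 = 0.128
gene C: ΔΔCt = (36.04−17.07) − (30.87−16.76) = 18.97 − 14.11 = 4.86; fold change = 2^-4.86 = 0.034
gene H: ΔΔCt = (27.15−17.07) − (31.52−16.76) = 10.08 − 14.76 = -4.68; fold change = 2^4.68 = 25.634
gene D has the largest |ΔΔCt| = 5.17.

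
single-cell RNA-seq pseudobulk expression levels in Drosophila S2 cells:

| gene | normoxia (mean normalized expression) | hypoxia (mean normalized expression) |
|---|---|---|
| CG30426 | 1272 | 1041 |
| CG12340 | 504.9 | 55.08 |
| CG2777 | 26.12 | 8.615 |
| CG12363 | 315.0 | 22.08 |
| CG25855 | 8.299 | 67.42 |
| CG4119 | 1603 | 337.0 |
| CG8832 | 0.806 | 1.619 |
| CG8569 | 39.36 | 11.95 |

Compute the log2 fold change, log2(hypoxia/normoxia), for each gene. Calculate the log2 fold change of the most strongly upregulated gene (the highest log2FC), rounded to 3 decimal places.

log2(1041/1272) = -0.289  (CG30426)
log2(55.08/504.9) = -3.196  (CG12340)
log2(8.615/26.12) = -1.600  (CG2777)
log2(22.08/315.0) = -3.835  (CG12363)
log2(67.42/8.299) = 3.022  (CG25855)
log2(337.0/1603) = -2.250  (CG4119)
log2(1.619/0.806) = 1.006  (CG8832)
log2(11.95/39.36) = -1.720  (CG8569)
CG25855 is most strongly upregulated.

3.022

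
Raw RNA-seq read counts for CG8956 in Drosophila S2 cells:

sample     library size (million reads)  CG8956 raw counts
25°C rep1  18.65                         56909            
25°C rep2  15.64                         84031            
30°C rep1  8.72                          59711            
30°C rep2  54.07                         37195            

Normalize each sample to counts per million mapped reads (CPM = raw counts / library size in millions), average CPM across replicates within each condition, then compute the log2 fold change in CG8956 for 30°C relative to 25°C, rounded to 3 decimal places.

-0.161

CPM(25°C rep1) = 56909 / 18.65 = 3051.4209
CPM(25°C rep2) = 84031 / 15.64 = 5372.8261
CPM(30°C rep1) = 59711 / 8.72 = 6847.5917
CPM(30°C rep2) = 37195 / 54.07 = 687.9046
mean CPM(25°C) = 4212.1235; mean CPM(30°C) = 3767.7482
Fold change = 3767.7482 / 4212.1235 = 0.89450
log2(0.89450) = -0.1608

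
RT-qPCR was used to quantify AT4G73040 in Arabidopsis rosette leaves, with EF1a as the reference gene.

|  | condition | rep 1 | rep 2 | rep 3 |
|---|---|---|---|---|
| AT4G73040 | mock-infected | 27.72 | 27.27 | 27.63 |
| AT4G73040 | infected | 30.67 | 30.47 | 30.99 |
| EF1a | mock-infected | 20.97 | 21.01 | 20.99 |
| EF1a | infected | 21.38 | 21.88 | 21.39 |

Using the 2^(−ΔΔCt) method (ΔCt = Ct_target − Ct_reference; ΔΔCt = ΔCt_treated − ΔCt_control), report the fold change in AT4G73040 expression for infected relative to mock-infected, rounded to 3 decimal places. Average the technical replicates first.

Mean Ct: AT4G73040 mock-infected 27.540; AT4G73040 infected 30.710; EF1a mock-infected 20.990; EF1a infected 21.550
ΔCt(mock-infected) = 27.540 − 20.990 = 6.550
ΔCt(infected) = 30.710 − 21.550 = 9.160
ΔΔCt = 9.160 − 6.550 = 2.610
Fold change = 2^(−2.610) = 0.1638

0.164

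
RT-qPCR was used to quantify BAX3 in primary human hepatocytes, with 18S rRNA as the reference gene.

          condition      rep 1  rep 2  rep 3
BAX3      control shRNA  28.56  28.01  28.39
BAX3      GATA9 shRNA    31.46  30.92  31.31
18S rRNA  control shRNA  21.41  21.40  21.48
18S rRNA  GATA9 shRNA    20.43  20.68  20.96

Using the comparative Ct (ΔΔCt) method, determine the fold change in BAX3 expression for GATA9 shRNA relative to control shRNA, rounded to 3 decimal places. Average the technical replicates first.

Mean Ct: BAX3 control shRNA 28.320; BAX3 GATA9 shRNA 31.230; 18S rRNA control shRNA 21.430; 18S rRNA GATA9 shRNA 20.690
ΔCt(control shRNA) = 28.320 − 21.430 = 6.890
ΔCt(GATA9 shRNA) = 31.230 − 20.690 = 10.540
ΔΔCt = 10.540 − 6.890 = 3.650
Fold change = 2^(−3.650) = 0.0797

0.080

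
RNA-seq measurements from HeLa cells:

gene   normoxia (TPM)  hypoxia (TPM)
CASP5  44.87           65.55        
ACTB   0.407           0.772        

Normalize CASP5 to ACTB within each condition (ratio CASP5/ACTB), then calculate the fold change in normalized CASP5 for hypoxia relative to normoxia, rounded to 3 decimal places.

CASP5/ACTB (normoxia) = 44.87 / 0.407 = 110.25
CASP5/ACTB (hypoxia) = 65.55 / 0.772 = 84.909
Fold change = 84.909 / 110.25 = 0.7702

0.770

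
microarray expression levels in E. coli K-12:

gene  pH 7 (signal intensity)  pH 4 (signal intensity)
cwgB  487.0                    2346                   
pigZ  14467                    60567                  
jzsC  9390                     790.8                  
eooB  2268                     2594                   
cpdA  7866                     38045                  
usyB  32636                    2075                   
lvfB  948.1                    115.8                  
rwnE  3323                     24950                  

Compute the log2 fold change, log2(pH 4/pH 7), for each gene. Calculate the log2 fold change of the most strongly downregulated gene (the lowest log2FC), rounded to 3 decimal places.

log2(2346/487.0) = 2.268  (cwgB)
log2(60567/14467) = 2.066  (pigZ)
log2(790.8/9390) = -3.570  (jzsC)
log2(2594/2268) = 0.194  (eooB)
log2(38045/7866) = 2.274  (cpdA)
log2(2075/32636) = -3.975  (usyB)
log2(115.8/948.1) = -3.033  (lvfB)
log2(24950/3323) = 2.908  (rwnE)
usyB is most strongly downregulated.

-3.975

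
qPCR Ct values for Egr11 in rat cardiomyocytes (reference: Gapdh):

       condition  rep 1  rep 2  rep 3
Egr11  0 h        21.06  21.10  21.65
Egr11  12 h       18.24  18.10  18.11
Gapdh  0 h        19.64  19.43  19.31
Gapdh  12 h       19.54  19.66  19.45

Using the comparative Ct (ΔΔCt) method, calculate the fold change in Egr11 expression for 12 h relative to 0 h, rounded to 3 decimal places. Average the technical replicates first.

Mean Ct: Egr11 0 h 21.270; Egr11 12 h 18.150; Gapdh 0 h 19.460; Gapdh 12 h 19.550
ΔCt(0 h) = 21.270 − 19.460 = 1.810
ΔCt(12 h) = 18.150 − 19.550 = -1.400
ΔΔCt = -1.400 − 1.810 = -3.210
Fold change = 2^(−(-3.210)) = 2^3.210 = 9.2535

9.254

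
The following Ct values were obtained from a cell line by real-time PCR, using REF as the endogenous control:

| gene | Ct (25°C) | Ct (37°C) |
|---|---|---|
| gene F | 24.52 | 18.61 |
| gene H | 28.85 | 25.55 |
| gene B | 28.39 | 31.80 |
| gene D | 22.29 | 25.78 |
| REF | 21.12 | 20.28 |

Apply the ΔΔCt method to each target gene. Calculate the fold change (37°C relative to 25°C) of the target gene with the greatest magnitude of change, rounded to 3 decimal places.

gene F: ΔΔCt = (18.61−20.28) − (24.52−21.12) = -1.67 − 3.40 = -5.07; fold change = 2^5.07 = 33.591
gene H: ΔΔCt = (25.55−20.28) − (28.85−21.12) = 5.27 − 7.73 = -2.46; fold change = 2^2.46 = 5.502
gene B: ΔΔCt = (31.80−20.28) − (28.39−21.12) = 11.52 − 7.27 = 4.25; fold change = 2^-4.25 = 0.053
gene D: ΔΔCt = (25.78−20.28) − (22.29−21.12) = 5.50 − 1.17 = 4.33; fold change = 2^-4.33 = 0.050
gene F has the largest |ΔΔCt| = 5.07.

33.591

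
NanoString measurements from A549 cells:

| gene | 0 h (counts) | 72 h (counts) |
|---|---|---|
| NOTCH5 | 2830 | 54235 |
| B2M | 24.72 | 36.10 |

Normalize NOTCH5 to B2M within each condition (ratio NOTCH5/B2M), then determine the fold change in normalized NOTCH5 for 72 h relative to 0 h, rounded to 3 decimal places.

NOTCH5/B2M (0 h) = 2830 / 24.72 = 114.48
NOTCH5/B2M (72 h) = 54235 / 36.10 = 1502.4
Fold change = 1502.4 / 114.48 = 13.1230

13.123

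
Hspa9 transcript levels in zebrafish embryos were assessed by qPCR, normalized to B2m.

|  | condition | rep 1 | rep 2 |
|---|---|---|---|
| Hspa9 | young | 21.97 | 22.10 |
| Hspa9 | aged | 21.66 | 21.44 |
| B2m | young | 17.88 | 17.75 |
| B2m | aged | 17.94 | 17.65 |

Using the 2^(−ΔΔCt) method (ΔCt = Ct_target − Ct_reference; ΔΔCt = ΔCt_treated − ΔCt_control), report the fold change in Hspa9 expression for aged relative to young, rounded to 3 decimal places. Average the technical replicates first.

Mean Ct: Hspa9 young 22.035; Hspa9 aged 21.550; B2m young 17.815; B2m aged 17.795
ΔCt(young) = 22.035 − 17.815 = 4.220
ΔCt(aged) = 21.550 − 17.795 = 3.755
ΔΔCt = 3.755 − 4.220 = -0.465
Fold change = 2^(−(-0.465)) = 2^0.465 = 1.3803

1.380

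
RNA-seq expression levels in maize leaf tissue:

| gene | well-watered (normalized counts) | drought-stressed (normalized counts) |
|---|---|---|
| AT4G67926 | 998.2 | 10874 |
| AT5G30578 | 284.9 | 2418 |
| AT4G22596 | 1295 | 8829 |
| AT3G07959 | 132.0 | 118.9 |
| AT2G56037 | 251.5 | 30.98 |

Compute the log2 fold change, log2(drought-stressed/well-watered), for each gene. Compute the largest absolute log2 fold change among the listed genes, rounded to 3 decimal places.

log2(10874/998.2) = 3.445  (AT4G67926)
log2(2418/284.9) = 3.085  (AT5G30578)
log2(8829/1295) = 2.769  (AT4G22596)
log2(118.9/132.0) = -0.151  (AT3G07959)
log2(30.98/251.5) = -3.021  (AT2G56037)
The largest magnitude belongs to AT4G67926.

3.445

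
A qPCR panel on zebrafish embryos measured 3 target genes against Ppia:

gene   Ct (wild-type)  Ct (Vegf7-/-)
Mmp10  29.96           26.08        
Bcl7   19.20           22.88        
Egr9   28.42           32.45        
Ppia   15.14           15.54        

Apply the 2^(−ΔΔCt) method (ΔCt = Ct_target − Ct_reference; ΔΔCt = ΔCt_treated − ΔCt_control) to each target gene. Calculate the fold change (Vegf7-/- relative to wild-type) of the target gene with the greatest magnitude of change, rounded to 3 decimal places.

19.427

Mmp10: ΔΔCt = (26.08−15.54) − (29.96−15.14) = 10.54 − 14.82 = -4.28; fold change = 2^4.28 = 19.427
Bcl7: ΔΔCt = (22.88−15.54) − (19.20−15.14) = 7.34 − 4.06 = 3.28; fold change = 2^-3.28 = 0.103
Egr9: ΔΔCt = (32.45−15.54) − (28.42−15.14) = 16.91 − 13.28 = 3.63; fold change = 2^-3.63 = 0.081
Mmp10 has the largest |ΔΔCt| = 4.28.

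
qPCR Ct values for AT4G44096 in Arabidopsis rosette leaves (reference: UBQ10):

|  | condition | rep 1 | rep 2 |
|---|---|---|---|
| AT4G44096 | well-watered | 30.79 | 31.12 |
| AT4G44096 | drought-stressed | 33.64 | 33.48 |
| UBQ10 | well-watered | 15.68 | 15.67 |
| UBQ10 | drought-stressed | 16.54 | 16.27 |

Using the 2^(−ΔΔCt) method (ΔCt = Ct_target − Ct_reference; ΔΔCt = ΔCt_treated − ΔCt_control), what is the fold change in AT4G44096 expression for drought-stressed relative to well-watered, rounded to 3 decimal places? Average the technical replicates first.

0.273

Mean Ct: AT4G44096 well-watered 30.955; AT4G44096 drought-stressed 33.560; UBQ10 well-watered 15.675; UBQ10 drought-stressed 16.405
ΔCt(well-watered) = 30.955 − 15.675 = 15.280
ΔCt(drought-stressed) = 33.560 − 16.405 = 17.155
ΔΔCt = 17.155 − 15.280 = 1.875
Fold change = 2^(−1.875) = 0.2726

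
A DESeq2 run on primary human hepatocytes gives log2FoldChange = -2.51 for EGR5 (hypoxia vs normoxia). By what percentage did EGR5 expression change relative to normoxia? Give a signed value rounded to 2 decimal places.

-82.44%

Fold change = 2^(-2.51) = 0.1756
Percent change = (FC − 1) × 100% = (0.1756 − 1) × 100 = -82.44%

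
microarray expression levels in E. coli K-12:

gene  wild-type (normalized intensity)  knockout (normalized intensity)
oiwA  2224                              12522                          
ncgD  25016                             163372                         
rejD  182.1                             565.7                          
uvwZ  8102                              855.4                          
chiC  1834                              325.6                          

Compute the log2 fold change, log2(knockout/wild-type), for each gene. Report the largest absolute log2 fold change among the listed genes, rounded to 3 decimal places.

3.244

log2(12522/2224) = 2.493  (oiwA)
log2(163372/25016) = 2.707  (ncgD)
log2(565.7/182.1) = 1.635  (rejD)
log2(855.4/8102) = -3.244  (uvwZ)
log2(325.6/1834) = -2.494  (chiC)
The largest magnitude belongs to uvwZ.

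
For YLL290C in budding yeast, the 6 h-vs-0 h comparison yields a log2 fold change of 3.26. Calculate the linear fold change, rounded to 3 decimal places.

Fold change = 2^(3.26) = 9.5798

9.580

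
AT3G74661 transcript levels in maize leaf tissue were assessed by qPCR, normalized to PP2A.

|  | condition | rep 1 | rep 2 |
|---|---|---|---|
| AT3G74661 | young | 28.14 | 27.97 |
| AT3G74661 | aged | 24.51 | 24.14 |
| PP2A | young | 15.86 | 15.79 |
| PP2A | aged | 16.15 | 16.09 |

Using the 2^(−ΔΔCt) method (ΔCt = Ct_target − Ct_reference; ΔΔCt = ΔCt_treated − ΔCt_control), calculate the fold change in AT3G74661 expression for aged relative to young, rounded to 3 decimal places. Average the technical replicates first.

16.280

Mean Ct: AT3G74661 young 28.055; AT3G74661 aged 24.325; PP2A young 15.825; PP2A aged 16.120
ΔCt(young) = 28.055 − 15.825 = 12.230
ΔCt(aged) = 24.325 − 16.120 = 8.205
ΔΔCt = 8.205 − 12.230 = -4.025
Fold change = 2^(−(-4.025)) = 2^4.025 = 16.2797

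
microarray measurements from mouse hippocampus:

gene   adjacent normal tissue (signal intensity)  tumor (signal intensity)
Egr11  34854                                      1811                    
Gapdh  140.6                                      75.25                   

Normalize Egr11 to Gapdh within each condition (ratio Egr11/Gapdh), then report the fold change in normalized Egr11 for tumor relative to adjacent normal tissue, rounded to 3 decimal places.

Egr11/Gapdh (adjacent normal tissue) = 34854 / 140.6 = 247.89
Egr11/Gapdh (tumor) = 1811 / 75.25 = 24.066
Fold change = 24.066 / 247.89 = 0.0971

0.097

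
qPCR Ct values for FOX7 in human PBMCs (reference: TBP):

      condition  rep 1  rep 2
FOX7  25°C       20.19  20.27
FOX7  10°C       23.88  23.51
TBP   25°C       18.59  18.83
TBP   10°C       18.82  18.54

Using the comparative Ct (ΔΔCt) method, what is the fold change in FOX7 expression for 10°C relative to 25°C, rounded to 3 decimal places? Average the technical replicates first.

0.089

Mean Ct: FOX7 25°C 20.230; FOX7 10°C 23.695; TBP 25°C 18.710; TBP 10°C 18.680
ΔCt(25°C) = 20.230 − 18.710 = 1.520
ΔCt(10°C) = 23.695 − 18.680 = 5.015
ΔΔCt = 5.015 − 1.520 = 3.495
Fold change = 2^(−3.495) = 0.0887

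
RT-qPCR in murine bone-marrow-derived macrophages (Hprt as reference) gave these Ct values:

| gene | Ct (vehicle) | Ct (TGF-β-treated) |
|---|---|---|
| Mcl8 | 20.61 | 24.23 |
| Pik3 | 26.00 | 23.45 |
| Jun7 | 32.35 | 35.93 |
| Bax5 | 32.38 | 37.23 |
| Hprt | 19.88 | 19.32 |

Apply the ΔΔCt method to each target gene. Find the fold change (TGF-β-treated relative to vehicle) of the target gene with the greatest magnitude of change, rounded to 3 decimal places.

0.024

Mcl8: ΔΔCt = (24.23−19.32) − (20.61−19.88) = 4.91 − 0.73 = 4.18; fold change = 2^-4.18 = 0.055
Pik3: ΔΔCt = (23.45−19.32) − (26.00−19.88) = 4.13 − 6.12 = -1.99; fold change = 2^1.99 = 3.972
Jun7: ΔΔCt = (35.93−19.32) − (32.35−19.88) = 16.61 − 12.47 = 4.14; fold change = 2^-4.14 = 0.057
Bax5: ΔΔCt = (37.23−19.32) − (32.38−19.88) = 17.91 − 12.50 = 5.41; fold change = 2^-5.41 = 0.024
Bax5 has the largest |ΔΔCt| = 5.41.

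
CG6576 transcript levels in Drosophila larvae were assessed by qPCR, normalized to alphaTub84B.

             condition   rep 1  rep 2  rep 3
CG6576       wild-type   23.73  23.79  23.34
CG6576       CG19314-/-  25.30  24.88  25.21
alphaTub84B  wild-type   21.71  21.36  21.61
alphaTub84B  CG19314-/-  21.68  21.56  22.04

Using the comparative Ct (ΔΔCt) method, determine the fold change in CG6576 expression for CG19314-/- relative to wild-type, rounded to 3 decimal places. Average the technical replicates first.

0.403

Mean Ct: CG6576 wild-type 23.620; CG6576 CG19314-/- 25.130; alphaTub84B wild-type 21.560; alphaTub84B CG19314-/- 21.760
ΔCt(wild-type) = 23.620 − 21.560 = 2.060
ΔCt(CG19314-/-) = 25.130 − 21.760 = 3.370
ΔΔCt = 3.370 − 2.060 = 1.310
Fold change = 2^(−1.310) = 0.4033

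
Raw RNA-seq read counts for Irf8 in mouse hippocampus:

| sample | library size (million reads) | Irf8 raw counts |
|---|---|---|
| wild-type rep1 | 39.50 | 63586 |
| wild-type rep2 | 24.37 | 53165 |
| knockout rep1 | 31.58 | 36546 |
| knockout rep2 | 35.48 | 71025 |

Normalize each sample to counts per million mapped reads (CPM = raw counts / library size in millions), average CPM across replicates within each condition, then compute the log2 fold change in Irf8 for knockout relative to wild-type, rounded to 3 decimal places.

-0.263

CPM(wild-type rep1) = 63586 / 39.50 = 1609.7722
CPM(wild-type rep2) = 53165 / 24.37 = 2181.5757
CPM(knockout rep1) = 36546 / 31.58 = 1157.2514
CPM(knockout rep2) = 71025 / 35.48 = 2001.8320
mean CPM(wild-type) = 1895.6739; mean CPM(knockout) = 1579.5417
Fold change = 1579.5417 / 1895.6739 = 0.83323
log2(0.83323) = -0.2632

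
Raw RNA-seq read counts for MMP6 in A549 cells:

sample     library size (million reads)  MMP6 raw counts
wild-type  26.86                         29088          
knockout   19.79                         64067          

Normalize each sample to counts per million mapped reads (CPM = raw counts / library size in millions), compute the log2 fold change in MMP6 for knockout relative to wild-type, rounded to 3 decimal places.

1.580

CPM(wild-type) = 29088 / 26.86 = 1082.9486
CPM(knockout) = 64067 / 19.79 = 3237.3421
Fold change = 3237.3421 / 1082.9486 = 2.98938
log2(2.98938) = 1.5798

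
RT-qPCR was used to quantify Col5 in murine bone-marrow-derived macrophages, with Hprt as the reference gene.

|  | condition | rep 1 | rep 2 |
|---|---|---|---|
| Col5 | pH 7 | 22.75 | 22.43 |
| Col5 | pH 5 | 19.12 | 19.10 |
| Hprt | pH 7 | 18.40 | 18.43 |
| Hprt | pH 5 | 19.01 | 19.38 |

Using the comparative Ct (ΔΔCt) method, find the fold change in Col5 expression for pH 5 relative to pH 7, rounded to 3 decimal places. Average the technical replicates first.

19.160

Mean Ct: Col5 pH 7 22.590; Col5 pH 5 19.110; Hprt pH 7 18.415; Hprt pH 5 19.195
ΔCt(pH 7) = 22.590 − 18.415 = 4.175
ΔCt(pH 5) = 19.110 − 19.195 = -0.085
ΔΔCt = -0.085 − 4.175 = -4.260
Fold change = 2^(−(-4.260)) = 2^4.260 = 19.1597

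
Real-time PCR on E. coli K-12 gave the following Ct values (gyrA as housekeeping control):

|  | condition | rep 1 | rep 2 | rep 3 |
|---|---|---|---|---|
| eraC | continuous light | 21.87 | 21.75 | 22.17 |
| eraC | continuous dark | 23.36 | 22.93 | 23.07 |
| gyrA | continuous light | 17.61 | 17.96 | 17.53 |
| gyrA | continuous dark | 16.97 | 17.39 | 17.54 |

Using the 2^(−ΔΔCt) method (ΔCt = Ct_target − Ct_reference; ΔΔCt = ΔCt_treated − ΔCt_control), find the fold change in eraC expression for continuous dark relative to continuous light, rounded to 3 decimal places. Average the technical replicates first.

Mean Ct: eraC continuous light 21.930; eraC continuous dark 23.120; gyrA continuous light 17.700; gyrA continuous dark 17.300
ΔCt(continuous light) = 21.930 − 17.700 = 4.230
ΔCt(continuous dark) = 23.120 − 17.300 = 5.820
ΔΔCt = 5.820 − 4.230 = 1.590
Fold change = 2^(−1.590) = 0.3322

0.332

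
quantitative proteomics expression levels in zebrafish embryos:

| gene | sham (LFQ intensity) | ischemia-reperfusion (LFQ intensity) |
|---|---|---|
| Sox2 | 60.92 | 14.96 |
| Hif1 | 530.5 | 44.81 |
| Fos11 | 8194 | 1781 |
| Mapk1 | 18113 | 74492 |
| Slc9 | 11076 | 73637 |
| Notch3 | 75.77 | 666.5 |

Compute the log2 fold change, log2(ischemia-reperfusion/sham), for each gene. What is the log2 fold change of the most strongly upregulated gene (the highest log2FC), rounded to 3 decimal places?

3.137

log2(14.96/60.92) = -2.026  (Sox2)
log2(44.81/530.5) = -3.565  (Hif1)
log2(1781/8194) = -2.202  (Fos11)
log2(74492/18113) = 2.040  (Mapk1)
log2(73637/11076) = 2.733  (Slc9)
log2(666.5/75.77) = 3.137  (Notch3)
Notch3 is most strongly upregulated.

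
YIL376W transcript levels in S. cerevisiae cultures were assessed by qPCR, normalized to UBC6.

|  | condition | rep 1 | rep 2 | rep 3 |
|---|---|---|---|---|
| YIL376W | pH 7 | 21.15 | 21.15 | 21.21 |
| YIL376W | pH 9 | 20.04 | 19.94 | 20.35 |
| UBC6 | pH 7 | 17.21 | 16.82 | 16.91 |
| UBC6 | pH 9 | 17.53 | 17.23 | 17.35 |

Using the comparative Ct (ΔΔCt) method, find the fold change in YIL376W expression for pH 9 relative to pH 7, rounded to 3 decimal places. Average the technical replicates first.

Mean Ct: YIL376W pH 7 21.170; YIL376W pH 9 20.110; UBC6 pH 7 16.980; UBC6 pH 9 17.370
ΔCt(pH 7) = 21.170 − 16.980 = 4.190
ΔCt(pH 9) = 20.110 − 17.370 = 2.740
ΔΔCt = 2.740 − 4.190 = -1.450
Fold change = 2^(−(-1.450)) = 2^1.450 = 2.7321

2.732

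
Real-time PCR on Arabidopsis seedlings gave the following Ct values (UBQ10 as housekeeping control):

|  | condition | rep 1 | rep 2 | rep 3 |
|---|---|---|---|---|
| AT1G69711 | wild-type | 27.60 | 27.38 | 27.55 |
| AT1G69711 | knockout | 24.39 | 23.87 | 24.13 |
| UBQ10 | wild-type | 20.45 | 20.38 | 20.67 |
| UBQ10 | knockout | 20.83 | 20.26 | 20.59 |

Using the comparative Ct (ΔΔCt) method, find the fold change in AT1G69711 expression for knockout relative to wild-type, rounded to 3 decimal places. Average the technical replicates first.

Mean Ct: AT1G69711 wild-type 27.510; AT1G69711 knockout 24.130; UBQ10 wild-type 20.500; UBQ10 knockout 20.560
ΔCt(wild-type) = 27.510 − 20.500 = 7.010
ΔCt(knockout) = 24.130 − 20.560 = 3.570
ΔΔCt = 3.570 − 7.010 = -3.440
Fold change = 2^(−(-3.440)) = 2^3.440 = 10.8528

10.853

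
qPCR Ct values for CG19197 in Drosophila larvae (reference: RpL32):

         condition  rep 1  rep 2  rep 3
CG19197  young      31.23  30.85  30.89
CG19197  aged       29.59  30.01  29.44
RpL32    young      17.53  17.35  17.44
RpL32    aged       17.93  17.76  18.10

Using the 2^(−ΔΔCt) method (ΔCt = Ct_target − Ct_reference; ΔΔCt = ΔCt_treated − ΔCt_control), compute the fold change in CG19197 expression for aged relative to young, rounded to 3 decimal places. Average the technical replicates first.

3.482

Mean Ct: CG19197 young 30.990; CG19197 aged 29.680; RpL32 young 17.440; RpL32 aged 17.930
ΔCt(young) = 30.990 − 17.440 = 13.550
ΔCt(aged) = 29.680 − 17.930 = 11.750
ΔΔCt = 11.750 − 13.550 = -1.800
Fold change = 2^(−(-1.800)) = 2^1.800 = 3.4822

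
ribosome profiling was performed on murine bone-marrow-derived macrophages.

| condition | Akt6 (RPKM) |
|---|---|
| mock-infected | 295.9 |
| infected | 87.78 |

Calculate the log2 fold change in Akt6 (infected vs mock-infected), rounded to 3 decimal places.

Fold change = 87.78 / 295.9 = 0.2967
log2(0.2967) = -1.7531

-1.753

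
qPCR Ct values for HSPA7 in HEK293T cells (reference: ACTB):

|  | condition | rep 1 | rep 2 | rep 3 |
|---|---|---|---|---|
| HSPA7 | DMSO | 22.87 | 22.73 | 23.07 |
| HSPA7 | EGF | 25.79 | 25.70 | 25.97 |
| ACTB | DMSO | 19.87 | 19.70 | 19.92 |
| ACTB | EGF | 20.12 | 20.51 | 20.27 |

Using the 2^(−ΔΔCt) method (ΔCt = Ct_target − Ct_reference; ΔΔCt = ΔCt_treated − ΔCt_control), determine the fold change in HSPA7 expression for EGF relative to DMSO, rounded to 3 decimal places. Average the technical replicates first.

0.182

Mean Ct: HSPA7 DMSO 22.890; HSPA7 EGF 25.820; ACTB DMSO 19.830; ACTB EGF 20.300
ΔCt(DMSO) = 22.890 − 19.830 = 3.060
ΔCt(EGF) = 25.820 − 20.300 = 5.520
ΔΔCt = 5.520 − 3.060 = 2.460
Fold change = 2^(−2.460) = 0.1817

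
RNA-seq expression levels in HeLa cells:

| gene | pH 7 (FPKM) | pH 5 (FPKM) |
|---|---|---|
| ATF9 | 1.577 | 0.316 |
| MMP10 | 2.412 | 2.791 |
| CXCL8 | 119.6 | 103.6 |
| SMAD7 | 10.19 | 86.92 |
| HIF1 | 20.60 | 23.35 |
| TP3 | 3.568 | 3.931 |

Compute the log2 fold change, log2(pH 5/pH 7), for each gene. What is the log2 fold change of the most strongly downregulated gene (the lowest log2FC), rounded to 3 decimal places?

-2.319

log2(0.316/1.577) = -2.319  (ATF9)
log2(2.791/2.412) = 0.211  (MMP10)
log2(103.6/119.6) = -0.207  (CXCL8)
log2(86.92/10.19) = 3.093  (SMAD7)
log2(23.35/20.60) = 0.181  (HIF1)
log2(3.931/3.568) = 0.140  (TP3)
ATF9 is most strongly downregulated.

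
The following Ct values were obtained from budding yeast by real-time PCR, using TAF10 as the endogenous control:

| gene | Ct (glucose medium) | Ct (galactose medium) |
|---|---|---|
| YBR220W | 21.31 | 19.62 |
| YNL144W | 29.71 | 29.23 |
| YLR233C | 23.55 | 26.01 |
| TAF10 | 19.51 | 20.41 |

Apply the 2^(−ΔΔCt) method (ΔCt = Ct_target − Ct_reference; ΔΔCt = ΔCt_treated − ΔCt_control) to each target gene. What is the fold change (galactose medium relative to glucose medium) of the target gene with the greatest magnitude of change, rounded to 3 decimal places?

YBR220W: ΔΔCt = (19.62−20.41) − (21.31−19.51) = -0.79 − 1.80 = -2.59; fold change = 2^2.59 = 6.021
YNL144W: ΔΔCt = (29.23−20.41) − (29.71−19.51) = 8.82 − 10.20 = -1.38; fold change = 2^1.38 = 2.603
YLR233C: ΔΔCt = (26.01−20.41) − (23.55−19.51) = 5.60 − 4.04 = 1.56; fold change = 2^-1.56 = 0.339
YBR220W has the largest |ΔΔCt| = 2.59.

6.021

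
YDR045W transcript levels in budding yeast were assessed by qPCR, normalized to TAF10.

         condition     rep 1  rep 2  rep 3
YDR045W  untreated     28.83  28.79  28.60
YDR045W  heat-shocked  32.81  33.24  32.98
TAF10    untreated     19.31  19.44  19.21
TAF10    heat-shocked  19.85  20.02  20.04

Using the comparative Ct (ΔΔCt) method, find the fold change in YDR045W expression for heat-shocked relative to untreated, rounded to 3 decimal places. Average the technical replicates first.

Mean Ct: YDR045W untreated 28.740; YDR045W heat-shocked 33.010; TAF10 untreated 19.320; TAF10 heat-shocked 19.970
ΔCt(untreated) = 28.740 − 19.320 = 9.420
ΔCt(heat-shocked) = 33.010 − 19.970 = 13.040
ΔΔCt = 13.040 − 9.420 = 3.620
Fold change = 2^(−3.620) = 0.0813

0.081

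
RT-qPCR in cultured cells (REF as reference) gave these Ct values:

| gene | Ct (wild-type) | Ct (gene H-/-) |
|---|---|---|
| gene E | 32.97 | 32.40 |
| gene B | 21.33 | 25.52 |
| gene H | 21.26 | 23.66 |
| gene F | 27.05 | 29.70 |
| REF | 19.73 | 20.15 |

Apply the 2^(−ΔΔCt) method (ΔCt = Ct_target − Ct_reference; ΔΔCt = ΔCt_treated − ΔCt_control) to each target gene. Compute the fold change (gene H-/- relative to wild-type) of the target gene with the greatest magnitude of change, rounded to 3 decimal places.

gene E: ΔΔCt = (32.40−20.15) − (32.97−19.73) = 12.25 − 13.24 = -0.99; fold change = 2^0.99 = 1.986
gene B: ΔΔCt = (25.52−20.15) − (21.33−19.73) = 5.37 − 1.60 = 3.77; fold change = 2^-3.77 = 0.073
gene H: ΔΔCt = (23.66−20.15) − (21.26−19.73) = 3.51 − 1.53 = 1.98; fold change = 2^-1.98 = 0.253
gene F: ΔΔCt = (29.70−20.15) − (27.05−19.73) = 9.55 − 7.32 = 2.23; fold change = 2^-2.23 = 0.213
gene B has the largest |ΔΔCt| = 3.77.

0.073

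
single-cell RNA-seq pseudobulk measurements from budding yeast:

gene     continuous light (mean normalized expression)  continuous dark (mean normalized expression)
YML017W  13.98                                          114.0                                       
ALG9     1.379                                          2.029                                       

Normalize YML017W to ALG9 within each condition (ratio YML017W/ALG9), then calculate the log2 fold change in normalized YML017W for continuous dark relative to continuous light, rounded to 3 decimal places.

2.470

YML017W/ALG9 (continuous light) = 13.98 / 1.379 = 10.138
YML017W/ALG9 (continuous dark) = 114.0 / 2.029 = 56.185
Fold change = 56.185 / 10.138 = 5.5422
log2(5.5422) = 2.4705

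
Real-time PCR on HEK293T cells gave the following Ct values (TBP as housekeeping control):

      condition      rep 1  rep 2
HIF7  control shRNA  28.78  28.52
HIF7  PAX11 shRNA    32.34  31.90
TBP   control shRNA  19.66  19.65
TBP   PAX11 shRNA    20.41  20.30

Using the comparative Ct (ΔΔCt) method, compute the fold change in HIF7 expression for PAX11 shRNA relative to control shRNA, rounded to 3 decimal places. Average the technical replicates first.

0.147

Mean Ct: HIF7 control shRNA 28.650; HIF7 PAX11 shRNA 32.120; TBP control shRNA 19.655; TBP PAX11 shRNA 20.355
ΔCt(control shRNA) = 28.650 − 19.655 = 8.995
ΔCt(PAX11 shRNA) = 32.120 − 20.355 = 11.765
ΔΔCt = 11.765 − 8.995 = 2.770
Fold change = 2^(−2.770) = 0.1466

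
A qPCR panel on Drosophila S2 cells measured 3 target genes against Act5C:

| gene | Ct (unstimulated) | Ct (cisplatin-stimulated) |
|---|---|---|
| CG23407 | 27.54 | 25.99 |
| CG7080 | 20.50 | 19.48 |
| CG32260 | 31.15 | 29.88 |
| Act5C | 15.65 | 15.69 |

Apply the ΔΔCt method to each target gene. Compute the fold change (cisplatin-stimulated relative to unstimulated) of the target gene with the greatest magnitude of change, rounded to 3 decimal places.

3.010

CG23407: ΔΔCt = (25.99−15.69) − (27.54−15.65) = 10.30 − 11.89 = -1.59; fold change = 2^1.59 = 3.010
CG7080: ΔΔCt = (19.48−15.69) − (20.50−15.65) = 3.79 − 4.85 = -1.06; fold change = 2^1.06 = 2.085
CG32260: ΔΔCt = (29.88−15.69) − (31.15−15.65) = 14.19 − 15.50 = -1.31; fold change = 2^1.31 = 2.479
CG23407 has the largest |ΔΔCt| = 1.59.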